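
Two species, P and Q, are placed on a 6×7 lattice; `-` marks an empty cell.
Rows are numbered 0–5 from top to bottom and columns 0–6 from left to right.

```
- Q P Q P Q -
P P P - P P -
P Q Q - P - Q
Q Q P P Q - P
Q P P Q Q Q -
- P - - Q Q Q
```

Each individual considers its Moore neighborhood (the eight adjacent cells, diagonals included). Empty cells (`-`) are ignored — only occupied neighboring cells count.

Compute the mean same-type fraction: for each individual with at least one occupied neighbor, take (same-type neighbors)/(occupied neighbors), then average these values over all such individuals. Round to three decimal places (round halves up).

0.501

Row 0: (0,1)Q 0/4 · (0,2)P 2/4 · (0,3)Q 0/4 · (0,4)P 2/4 · (0,5)Q 0/3
Row 1: (1,0)P 2/4 · (1,1)P 4/7 · (1,2)P 2/6 · (1,4)P 3/5 · (1,5)P 3/5
Row 2: (2,0)P 2/5 · (2,1)Q 3/8 · (2,2)Q 2/6 · (2,4)P 3/4 · (2,6)Q 0/2
Row 3: (3,0)Q 3/5 · (3,1)Q 4/8 · (3,2)P 3/7 · (3,3)P 3/7 · (3,4)Q 3/5 · (3,6)P 0/2
Row 4: (4,0)Q 2/4 · (4,1)P 3/6 · (4,2)P 4/6 · (4,3)Q 3/6 · (4,4)Q 5/6 · (4,5)Q 5/6
Row 5: (5,1)P 2/3 · (5,4)Q 4/4 · (5,5)Q 4/4 · (5,6)Q 2/2
Sum over 31 individuals: 0/4 + 2/4 + 0/4 + 2/4 + 0/3 + 2/4 + 4/7 + 2/6 + 3/5 + 3/5 + 2/5 + 3/8 + 2/6 + 3/4 + 0/2 + 3/5 + 4/8 + 3/7 + 3/7 + 3/5 + 0/2 + 2/4 + 3/6 + 4/6 + 3/6 + 5/6 + 5/6 + 2/3 + 4/4 + 4/4 + 2/2 = 13037/840; mean = 13037/840 ÷ 31 = 13037/26040 = 0.500652… → 0.501.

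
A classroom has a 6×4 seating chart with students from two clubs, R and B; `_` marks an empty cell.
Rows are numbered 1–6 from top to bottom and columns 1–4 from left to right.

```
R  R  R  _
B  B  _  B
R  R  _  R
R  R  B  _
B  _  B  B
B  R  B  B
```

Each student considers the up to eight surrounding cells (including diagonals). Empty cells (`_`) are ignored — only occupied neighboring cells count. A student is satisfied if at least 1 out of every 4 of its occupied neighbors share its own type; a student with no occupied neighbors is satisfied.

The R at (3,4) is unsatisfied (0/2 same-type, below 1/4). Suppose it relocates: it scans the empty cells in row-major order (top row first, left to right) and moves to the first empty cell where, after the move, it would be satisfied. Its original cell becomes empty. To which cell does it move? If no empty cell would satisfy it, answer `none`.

Vacating (3,4). Empty cells in order:
  (1,4): 1/2 same-type → satisfied — stop here.

(1,4)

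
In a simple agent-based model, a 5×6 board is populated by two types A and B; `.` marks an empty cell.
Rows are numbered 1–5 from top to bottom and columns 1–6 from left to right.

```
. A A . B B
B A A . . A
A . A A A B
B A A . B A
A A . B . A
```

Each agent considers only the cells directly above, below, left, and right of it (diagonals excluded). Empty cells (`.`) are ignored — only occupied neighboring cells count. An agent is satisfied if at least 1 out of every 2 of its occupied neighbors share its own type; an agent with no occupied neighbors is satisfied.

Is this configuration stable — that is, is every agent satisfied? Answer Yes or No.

No

(1,2)A 2/2 ok
(1,3)A 2/2 ok
(1,5)B 1/1 ok
(1,6)B 1/2 ok
(2,1)B 0/2 unhappy
(2,2)A 2/3 ok
(2,3)A 3/3 ok
(2,6)A 0/2 unhappy
(3,1)A 0/2 unhappy
(3,3)A 3/3 ok
(3,4)A 2/2 ok
(3,5)A 1/3 unhappy
(3,6)B 0/3 unhappy
(4,1)B 0/3 unhappy
(4,2)A 2/3 ok
(4,3)A 2/2 ok
(4,5)B 0/2 unhappy
(4,6)A 1/3 unhappy
(5,1)A 1/2 ok
(5,2)A 2/2 ok
(5,4)B 0/0 ok
(5,6)A 1/1 ok
For instance (2,1) has only 0/2 same-type neighbors, below 1/2.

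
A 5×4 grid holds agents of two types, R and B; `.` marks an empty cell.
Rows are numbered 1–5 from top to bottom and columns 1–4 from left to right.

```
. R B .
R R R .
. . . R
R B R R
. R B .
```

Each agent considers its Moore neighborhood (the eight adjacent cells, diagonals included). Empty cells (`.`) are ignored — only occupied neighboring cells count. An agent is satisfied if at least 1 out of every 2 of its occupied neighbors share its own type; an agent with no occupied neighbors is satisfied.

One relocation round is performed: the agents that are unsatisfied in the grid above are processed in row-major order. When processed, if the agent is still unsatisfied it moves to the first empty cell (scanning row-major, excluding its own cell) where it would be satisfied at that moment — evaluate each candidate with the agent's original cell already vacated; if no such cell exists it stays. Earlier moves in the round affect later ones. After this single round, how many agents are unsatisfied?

1

Initially unsatisfied (in order): (1,3), (4,2), (5,3).
  (1,3): no empty cell satisfies it; stays.
  (4,2) → (1,4).
  (5,3) → (2,4).
Resulting grid:
. R B B
R R R B
. . . R
R . R R
. R . .
Unsatisfied now: (1,3).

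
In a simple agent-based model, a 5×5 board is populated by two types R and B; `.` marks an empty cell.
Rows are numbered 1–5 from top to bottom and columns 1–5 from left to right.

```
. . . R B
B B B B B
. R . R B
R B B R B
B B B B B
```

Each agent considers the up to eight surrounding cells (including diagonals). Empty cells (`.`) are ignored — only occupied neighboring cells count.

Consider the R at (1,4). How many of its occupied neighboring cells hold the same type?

Occupied neighbors of (1,4): (1,5)=B, (2,3)=B, (2,4)=B, (2,5)=B.
Same type (R): 0 of 4.

0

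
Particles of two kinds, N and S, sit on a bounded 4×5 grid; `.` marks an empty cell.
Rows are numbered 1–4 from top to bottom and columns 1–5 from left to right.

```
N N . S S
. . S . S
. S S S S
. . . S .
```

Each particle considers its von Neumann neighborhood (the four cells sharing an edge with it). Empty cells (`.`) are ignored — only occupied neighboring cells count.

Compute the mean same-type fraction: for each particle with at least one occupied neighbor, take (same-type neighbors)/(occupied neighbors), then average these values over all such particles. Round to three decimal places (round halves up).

(1,1)N 1/1
(1,2)N 1/1
(1,4)S 1/1
(1,5)S 2/2
(2,3)S 1/1
(2,5)S 2/2
(3,2)S 1/1
(3,3)S 3/3
(3,4)S 3/3
(3,5)S 2/2
(4,4)S 1/1
Sum over 11 particles: 1/1 + 1/1 + 1/1 + 2/2 + 1/1 + 2/2 + 1/1 + 3/3 + 3/3 + 2/2 + 1/1 = 11; mean = 11 ÷ 11 = 1 = 1.0 → 1.000.

1.000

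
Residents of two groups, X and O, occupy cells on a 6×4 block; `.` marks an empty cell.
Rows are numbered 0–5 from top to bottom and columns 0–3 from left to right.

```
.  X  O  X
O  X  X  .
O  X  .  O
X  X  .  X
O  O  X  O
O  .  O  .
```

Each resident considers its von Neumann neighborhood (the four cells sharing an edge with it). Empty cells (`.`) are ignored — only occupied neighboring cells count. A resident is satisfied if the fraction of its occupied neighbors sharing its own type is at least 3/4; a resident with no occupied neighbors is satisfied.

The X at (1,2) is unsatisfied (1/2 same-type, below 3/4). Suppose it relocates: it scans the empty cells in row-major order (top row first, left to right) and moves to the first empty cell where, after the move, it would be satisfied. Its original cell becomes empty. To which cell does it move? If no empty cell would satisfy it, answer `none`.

(3,2)

Vacating (1,2). Empty cells in order:
  (0,0): 1/2 same-type → still unsatisfied.
  (1,3): 1/2 same-type → still unsatisfied.
  (2,2): 1/2 same-type → still unsatisfied.
  (3,2): 3/3 same-type → satisfied — stop here.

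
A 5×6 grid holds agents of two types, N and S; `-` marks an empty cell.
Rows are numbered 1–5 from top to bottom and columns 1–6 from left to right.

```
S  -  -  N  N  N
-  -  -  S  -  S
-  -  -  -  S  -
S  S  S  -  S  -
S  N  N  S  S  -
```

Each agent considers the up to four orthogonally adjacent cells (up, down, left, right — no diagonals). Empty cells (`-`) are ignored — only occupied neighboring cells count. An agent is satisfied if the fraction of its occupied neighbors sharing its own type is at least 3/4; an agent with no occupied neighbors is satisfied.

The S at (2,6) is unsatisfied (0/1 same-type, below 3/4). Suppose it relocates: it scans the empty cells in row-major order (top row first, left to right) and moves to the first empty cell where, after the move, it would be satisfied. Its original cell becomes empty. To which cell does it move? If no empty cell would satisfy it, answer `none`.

Vacating (2,6). Empty cells in order:
  (1,2): 1/1 same-type → satisfied — stop here.

(1,2)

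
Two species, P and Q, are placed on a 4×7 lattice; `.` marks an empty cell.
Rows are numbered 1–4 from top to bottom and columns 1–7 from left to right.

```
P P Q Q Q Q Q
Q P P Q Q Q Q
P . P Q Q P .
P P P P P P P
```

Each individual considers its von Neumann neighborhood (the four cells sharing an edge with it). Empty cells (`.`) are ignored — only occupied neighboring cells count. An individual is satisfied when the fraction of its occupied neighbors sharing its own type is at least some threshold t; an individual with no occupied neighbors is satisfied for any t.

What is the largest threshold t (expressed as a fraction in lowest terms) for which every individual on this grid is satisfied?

0/1

Row 1: (1,1)P 1/2 · (1,2)P 2/3 · (1,3)Q 1/3 · (1,4)Q 3/3 · (1,5)Q 3/3 · (1,6)Q 3/3 · (1,7)Q 2/2
Row 2: (2,1)Q 0/3 · (2,2)P 2/3 · (2,3)P 2/4 · (2,4)Q 3/4 · (2,5)Q 4/4 · (2,6)Q 3/4 · (2,7)Q 2/2
Row 3: (3,1)P 1/2 · (3,3)P 2/3 · (3,4)Q 2/4 · (3,5)Q 2/4 · (3,6)P 1/3
Row 4: (4,1)P 2/2 · (4,2)P 2/2 · (4,3)P 3/3 · (4,4)P 2/3 · (4,5)P 2/3 · (4,6)P 3/3 · (4,7)P 1/1
The smallest same-type fraction is 0/3 at (2,1), which reduces to 0/1. Any threshold above that leaves this individual unsatisfied.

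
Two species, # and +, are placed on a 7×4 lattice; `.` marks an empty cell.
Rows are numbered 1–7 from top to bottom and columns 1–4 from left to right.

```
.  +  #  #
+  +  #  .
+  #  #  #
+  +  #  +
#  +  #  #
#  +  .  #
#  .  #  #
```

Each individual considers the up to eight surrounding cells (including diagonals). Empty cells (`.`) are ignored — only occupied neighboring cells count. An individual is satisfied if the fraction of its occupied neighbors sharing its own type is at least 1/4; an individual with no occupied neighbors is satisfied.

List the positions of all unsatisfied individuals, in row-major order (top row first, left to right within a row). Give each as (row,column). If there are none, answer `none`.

(4,4), (5,1), (6,2)

Row 1: (1,2)+ 2/4 ok · (1,3)# 2/4 ok · (1,4)# 2/2 ok
Row 2: (2,1)+ 3/4 ok · (2,2)+ 3/7 ok · (2,3)# 5/7 ok
Row 3: (3,1)+ 4/5 ok · (3,2)# 3/8 ok · (3,3)# 4/7 ok · (3,4)# 3/4 ok
Row 4: (4,1)+ 3/5 ok · (4,2)+ 3/8 ok · (4,3)# 5/8 ok · (4,4)+ 0/5 unhappy
Row 5: (5,1)# 1/5 unhappy · (5,2)+ 3/7 ok · (5,3)# 3/7 ok · (5,4)# 3/4 ok
Row 6: (6,1)# 2/4 ok · (6,2)+ 1/6 unhappy · (6,4)# 4/4 ok
Row 7: (7,1)# 1/2 ok · (7,3)# 2/3 ok · (7,4)# 2/2 ok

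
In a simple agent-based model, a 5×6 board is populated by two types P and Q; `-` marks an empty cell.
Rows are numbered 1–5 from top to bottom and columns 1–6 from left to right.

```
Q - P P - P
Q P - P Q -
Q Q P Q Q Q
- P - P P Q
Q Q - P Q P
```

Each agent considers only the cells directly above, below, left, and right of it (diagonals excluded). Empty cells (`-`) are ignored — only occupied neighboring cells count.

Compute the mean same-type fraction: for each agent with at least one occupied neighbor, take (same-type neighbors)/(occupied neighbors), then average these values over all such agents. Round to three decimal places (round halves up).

0.500

Row 1: (1,1)Q 1/1 · (1,3)P 1/1 · (1,4)P 2/2 · (1,6)P — no occupied neighbors
Row 2: (2,1)Q 2/3 · (2,2)P 0/2 · (2,4)P 1/3 · (2,5)Q 1/2
Row 3: (3,1)Q 2/2 · (3,2)Q 1/4 · (3,3)P 0/2 · (3,4)Q 1/4 · (3,5)Q 3/4 · (3,6)Q 2/2
Row 4: (4,2)P 0/2 · (4,4)P 2/3 · (4,5)P 1/4 · (4,6)Q 1/3
Row 5: (5,1)Q 1/1 · (5,2)Q 1/2 · (5,4)P 1/2 · (5,5)Q 0/3 · (5,6)P 0/2
Sum over 22 agents: 1/1 + 1/1 + 2/2 + 2/3 + 0/2 + 1/3 + 1/2 + 2/2 + 1/4 + 0/2 + 1/4 + 3/4 + 2/2 + 0/2 + 2/3 + 1/4 + 1/3 + 1/1 + 1/2 + 1/2 + 0/3 + 0/2 = 11; mean = 11 ÷ 22 = 1/2 = 0.5 → 0.500.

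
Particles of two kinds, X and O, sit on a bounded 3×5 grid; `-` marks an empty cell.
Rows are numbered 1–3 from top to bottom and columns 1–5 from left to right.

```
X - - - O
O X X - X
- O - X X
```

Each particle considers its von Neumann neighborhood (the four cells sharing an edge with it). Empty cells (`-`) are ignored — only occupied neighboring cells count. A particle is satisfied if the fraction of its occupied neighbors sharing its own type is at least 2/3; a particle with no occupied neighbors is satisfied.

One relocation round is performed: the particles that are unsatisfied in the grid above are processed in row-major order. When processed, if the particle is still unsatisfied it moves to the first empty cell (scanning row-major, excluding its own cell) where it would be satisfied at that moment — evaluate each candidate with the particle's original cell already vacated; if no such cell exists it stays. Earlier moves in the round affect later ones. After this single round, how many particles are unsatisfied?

Initially unsatisfied (in order): (1,1), (1,5), (2,1), (2,2), (2,5), (3,2).
  (1,1) → (1,2).
  (1,5) → (1,4).
  (2,1) → (3,1).
  (2,2): now satisfied by earlier moves; stays.
  (2,5): now satisfied by earlier moves; stays.
  (3,2): no empty cell satisfies it; stays.
Resulting grid:
- X - O -
- X X - X
O O - X X
Unsatisfied now: (3,2).

1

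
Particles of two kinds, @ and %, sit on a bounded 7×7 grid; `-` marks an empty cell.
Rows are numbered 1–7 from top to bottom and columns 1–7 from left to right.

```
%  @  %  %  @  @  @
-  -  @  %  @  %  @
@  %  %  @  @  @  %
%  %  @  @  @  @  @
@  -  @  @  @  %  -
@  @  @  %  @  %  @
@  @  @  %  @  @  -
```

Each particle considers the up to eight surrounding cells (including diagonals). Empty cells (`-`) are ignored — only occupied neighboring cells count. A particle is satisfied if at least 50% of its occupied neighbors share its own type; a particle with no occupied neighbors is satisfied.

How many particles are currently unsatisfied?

(1,1)% 0/1 not
(1,2)@ 1/3 not
(1,3)% 2/4 satisfied
(1,4)% 2/5 not
(1,5)@ 2/5 not
(1,6)@ 4/5 satisfied
(1,7)@ 2/3 satisfied
(2,3)@ 2/7 not
(2,4)% 3/8 not
(2,5)@ 5/8 satisfied
(2,6)% 1/8 not
(2,7)@ 3/5 satisfied
(3,1)@ 0/3 not
(3,2)% 3/6 satisfied
(3,3)% 3/7 not
(3,4)@ 6/8 satisfied
(3,5)@ 6/8 satisfied
(3,6)@ 6/8 satisfied
(3,7)% 1/5 not
(4,1)% 2/4 satisfied
(4,2)% 3/7 not
(4,3)@ 4/7 satisfied
(4,4)@ 7/8 satisfied
(4,5)@ 7/8 satisfied
(4,6)@ 5/7 satisfied
(4,7)@ 2/4 satisfied
(5,1)@ 2/4 satisfied
(5,3)@ 5/7 satisfied
(5,4)@ 7/8 satisfied
(5,5)@ 5/8 satisfied
(5,6)% 1/7 not
(6,1)@ 4/4 satisfied
(6,2)@ 7/7 satisfied
(6,3)@ 5/7 satisfied
(6,4)% 1/8 not
(6,5)@ 4/8 satisfied
(6,6)% 1/6 not
(6,7)@ 1/3 not
(7,1)@ 3/3 satisfied
(7,2)@ 5/5 satisfied
(7,3)@ 3/5 satisfied
(7,4)% 1/5 not
(7,5)@ 2/5 not
(7,6)@ 3/4 satisfied
Unsatisfied: (1,1), (1,2), (1,4), (1,5), (2,3), (2,4), (2,6), (3,1), (3,3), (3,7), (4,2), (5,6), (6,4), (6,6), (6,7), (7,4), (7,5) — 17 in total.

17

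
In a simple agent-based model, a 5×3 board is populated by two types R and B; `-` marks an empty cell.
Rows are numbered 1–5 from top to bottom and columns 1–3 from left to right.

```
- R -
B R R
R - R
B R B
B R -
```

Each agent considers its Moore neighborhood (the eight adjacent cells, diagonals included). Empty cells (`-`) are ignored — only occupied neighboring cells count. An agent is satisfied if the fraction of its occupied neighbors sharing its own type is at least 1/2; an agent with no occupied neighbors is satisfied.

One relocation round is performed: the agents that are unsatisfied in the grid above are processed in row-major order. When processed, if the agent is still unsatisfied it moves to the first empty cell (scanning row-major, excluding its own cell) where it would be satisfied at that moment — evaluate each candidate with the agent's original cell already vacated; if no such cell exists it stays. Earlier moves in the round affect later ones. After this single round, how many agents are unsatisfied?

Initially unsatisfied (in order): (2,1), (4,1), (4,3), (5,1), (5,2).
  (2,1): no empty cell satisfies it; stays.
  (4,1): no empty cell satisfies it; stays.
  (4,3): no empty cell satisfies it; stays.
  (5,1): no empty cell satisfies it; stays.
  (5,2) → (1,1).
Resulting grid:
R R -
B R R
R - R
B R B
B - -
Unsatisfied now: (2,1), (4,1), (4,2), (4,3).

4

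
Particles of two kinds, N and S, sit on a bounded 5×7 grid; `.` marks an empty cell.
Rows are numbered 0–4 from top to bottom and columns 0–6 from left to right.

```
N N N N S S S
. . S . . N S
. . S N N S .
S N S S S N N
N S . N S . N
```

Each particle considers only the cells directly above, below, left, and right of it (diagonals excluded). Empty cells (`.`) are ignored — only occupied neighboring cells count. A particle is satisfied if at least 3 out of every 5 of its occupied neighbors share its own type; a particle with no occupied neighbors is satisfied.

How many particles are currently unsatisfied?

Row 0: (0,0)N 1/1 satisfied · (0,1)N 2/2 satisfied · (0,2)N 2/3 satisfied · (0,3)N 1/2 not · (0,4)S 1/2 not · (0,5)S 2/3 satisfied · (0,6)S 2/2 satisfied
Row 1: (1,2)S 1/2 not · (1,5)N 0/3 not · (1,6)S 1/2 not
Row 2: (2,2)S 2/3 satisfied · (2,3)N 1/3 not · (2,4)N 1/3 not · (2,5)S 0/3 not
Row 3: (3,0)S 0/2 not · (3,1)N 0/3 not · (3,2)S 2/3 satisfied · (3,3)S 2/4 not · (3,4)S 2/4 not · (3,5)N 1/3 not · (3,6)N 2/2 satisfied
Row 4: (4,0)N 0/2 not · (4,1)S 0/2 not · (4,3)N 0/2 not · (4,4)S 1/2 not · (4,6)N 1/1 satisfied
Unsatisfied: (0,3), (0,4), (1,2), (1,5), (1,6), (2,3), (2,4), (2,5), (3,0), (3,1), (3,3), (3,4), (3,5), (4,0), (4,1), (4,3), (4,4) — 17 in total.

17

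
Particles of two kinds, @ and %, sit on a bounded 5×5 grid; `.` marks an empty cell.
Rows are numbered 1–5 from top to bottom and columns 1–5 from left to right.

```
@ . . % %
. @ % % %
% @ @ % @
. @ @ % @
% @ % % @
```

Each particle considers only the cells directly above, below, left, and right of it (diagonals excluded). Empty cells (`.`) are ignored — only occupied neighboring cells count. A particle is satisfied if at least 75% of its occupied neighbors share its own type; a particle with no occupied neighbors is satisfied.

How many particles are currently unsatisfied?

(1,1)@ 0/0 satisfied
(1,4)% 2/2 satisfied
(1,5)% 2/2 satisfied
(2,2)@ 1/2 not
(2,3)% 1/3 not
(2,4)% 4/4 satisfied
(2,5)% 2/3 not
(3,1)% 0/1 not
(3,2)@ 3/4 satisfied
(3,3)@ 2/4 not
(3,4)% 2/4 not
(3,5)@ 1/3 not
(4,2)@ 3/3 satisfied
(4,3)@ 2/4 not
(4,4)% 2/4 not
(4,5)@ 2/3 not
(5,1)% 0/1 not
(5,2)@ 1/3 not
(5,3)% 1/3 not
(5,4)% 2/3 not
(5,5)@ 1/2 not
Unsatisfied: (2,2), (2,3), (2,5), (3,1), (3,3), (3,4), (3,5), (4,3), (4,4), (4,5), (5,1), (5,2), (5,3), (5,4), (5,5) — 15 in total.

15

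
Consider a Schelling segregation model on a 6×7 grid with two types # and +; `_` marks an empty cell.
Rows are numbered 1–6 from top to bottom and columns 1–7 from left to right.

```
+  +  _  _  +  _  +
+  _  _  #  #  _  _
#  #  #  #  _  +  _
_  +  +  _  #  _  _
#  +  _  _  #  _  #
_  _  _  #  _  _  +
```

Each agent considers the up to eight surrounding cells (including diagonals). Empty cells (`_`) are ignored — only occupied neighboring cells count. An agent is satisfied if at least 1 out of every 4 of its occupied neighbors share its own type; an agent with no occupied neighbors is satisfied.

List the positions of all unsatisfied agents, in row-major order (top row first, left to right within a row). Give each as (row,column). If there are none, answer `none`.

(1,5), (3,6), (5,1), (5,7), (6,7)

Row 1: (1,1)+ 2/2 ✓ · (1,2)+ 2/2 ✓ · (1,5)+ 0/2 ✗ · (1,7)+ 0/0 ✓
Row 2: (2,1)+ 2/4 ✓ · (2,4)# 3/4 ✓ · (2,5)# 2/4 ✓
Row 3: (3,1)# 1/3 ✓ · (3,2)# 2/5 ✓ · (3,3)# 3/5 ✓ · (3,4)# 4/5 ✓ · (3,6)+ 0/2 ✗
Row 4: (4,2)+ 2/6 ✓ · (4,3)+ 2/5 ✓ · (4,5)# 2/3 ✓
Row 5: (5,1)# 0/2 ✗ · (5,2)+ 2/3 ✓ · (5,5)# 2/2 ✓ · (5,7)# 0/1 ✗
Row 6: (6,4)# 1/1 ✓ · (6,7)+ 0/1 ✗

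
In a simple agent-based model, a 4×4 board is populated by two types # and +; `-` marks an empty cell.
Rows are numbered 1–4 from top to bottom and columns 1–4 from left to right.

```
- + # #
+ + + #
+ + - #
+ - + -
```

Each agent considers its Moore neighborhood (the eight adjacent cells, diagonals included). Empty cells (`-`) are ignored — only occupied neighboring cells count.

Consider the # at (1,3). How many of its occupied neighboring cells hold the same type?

Occupied neighbors of (1,3): (1,2)=+, (1,4)=#, (2,2)=+, (2,3)=+, (2,4)=#.
Same type (#): 2 of 5.

2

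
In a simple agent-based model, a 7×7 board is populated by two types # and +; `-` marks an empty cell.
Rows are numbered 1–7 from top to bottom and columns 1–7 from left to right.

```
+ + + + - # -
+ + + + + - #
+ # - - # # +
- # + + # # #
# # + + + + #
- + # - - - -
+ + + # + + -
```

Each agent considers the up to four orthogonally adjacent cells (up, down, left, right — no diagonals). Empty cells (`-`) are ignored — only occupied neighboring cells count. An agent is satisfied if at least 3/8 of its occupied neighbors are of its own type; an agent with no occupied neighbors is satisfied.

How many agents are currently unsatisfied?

8

Row 1: (1,1)+ 2/2 ✓ · (1,2)+ 3/3 ✓ · (1,3)+ 3/3 ✓ · (1,4)+ 2/2 ✓ · (1,6)# 0/0 ✓
Row 2: (2,1)+ 3/3 ✓ · (2,2)+ 3/4 ✓ · (2,3)+ 3/3 ✓ · (2,4)+ 3/3 ✓ · (2,5)+ 1/2 ✓ · (2,7)# 0/1 ✗
Row 3: (3,1)+ 1/2 ✓ · (3,2)# 1/3 ✗ · (3,5)# 2/3 ✓ · (3,6)# 2/3 ✓ · (3,7)+ 0/3 ✗
Row 4: (4,2)# 2/3 ✓ · (4,3)+ 2/3 ✓ · (4,4)+ 2/3 ✓ · (4,5)# 2/4 ✓ · (4,6)# 3/4 ✓ · (4,7)# 2/3 ✓
Row 5: (5,1)# 1/1 ✓ · (5,2)# 2/4 ✓ · (5,3)+ 2/4 ✓ · (5,4)+ 3/3 ✓ · (5,5)+ 2/3 ✓ · (5,6)+ 1/3 ✗ · (5,7)# 1/2 ✓
Row 6: (6,2)+ 1/3 ✗ · (6,3)# 0/3 ✗
Row 7: (7,1)+ 1/1 ✓ · (7,2)+ 3/3 ✓ · (7,3)+ 1/3 ✗ · (7,4)# 0/2 ✗ · (7,5)+ 1/2 ✓ · (7,6)+ 1/1 ✓
Unsatisfied: (2,7), (3,2), (3,7), (5,6), (6,2), (6,3), (7,3), (7,4) — 8 in total.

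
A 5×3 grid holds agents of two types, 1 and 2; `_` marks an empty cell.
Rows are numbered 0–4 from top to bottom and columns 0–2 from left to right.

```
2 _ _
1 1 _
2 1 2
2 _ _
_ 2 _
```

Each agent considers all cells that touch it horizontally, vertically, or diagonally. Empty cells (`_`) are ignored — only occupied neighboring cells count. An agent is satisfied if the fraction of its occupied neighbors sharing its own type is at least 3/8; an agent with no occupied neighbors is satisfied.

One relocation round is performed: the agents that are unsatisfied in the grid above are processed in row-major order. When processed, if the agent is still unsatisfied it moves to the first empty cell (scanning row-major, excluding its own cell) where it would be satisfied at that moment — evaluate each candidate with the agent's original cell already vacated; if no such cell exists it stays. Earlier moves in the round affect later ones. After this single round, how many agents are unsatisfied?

1

Initially unsatisfied (in order): (0,0), (2,0), (2,2).
  (0,0) → (3,1).
  (2,0): now satisfied by earlier moves; stays.
  (2,2) → (3,2).
Resulting grid:
_ _ _
1 1 _
2 1 _
2 2 2
_ 2 _
Unsatisfied now: (2,1).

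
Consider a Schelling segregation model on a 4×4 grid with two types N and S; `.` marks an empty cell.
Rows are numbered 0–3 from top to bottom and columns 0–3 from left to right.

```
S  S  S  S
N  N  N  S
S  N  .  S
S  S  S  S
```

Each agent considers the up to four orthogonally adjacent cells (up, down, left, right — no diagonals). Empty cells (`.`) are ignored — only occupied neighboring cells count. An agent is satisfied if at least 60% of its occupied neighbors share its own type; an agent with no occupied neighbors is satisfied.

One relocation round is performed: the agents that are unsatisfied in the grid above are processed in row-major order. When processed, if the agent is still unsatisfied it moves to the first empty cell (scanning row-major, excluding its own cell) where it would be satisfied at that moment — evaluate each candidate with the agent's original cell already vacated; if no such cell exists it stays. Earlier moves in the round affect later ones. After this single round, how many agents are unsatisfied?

5

Initially unsatisfied (in order): (0,0), (1,0), (1,2), (2,0), (2,1).
  (0,0): no empty cell satisfies it; stays.
  (1,0): no empty cell satisfies it; stays.
  (1,2): no empty cell satisfies it; stays.
  (2,0): no empty cell satisfies it; stays.
  (2,1): no empty cell satisfies it; stays.
Resulting grid:
S S S S
N N N S
S N . S
S S S S
Unsatisfied now: (0,0), (1,0), (1,2), (2,0), (2,1).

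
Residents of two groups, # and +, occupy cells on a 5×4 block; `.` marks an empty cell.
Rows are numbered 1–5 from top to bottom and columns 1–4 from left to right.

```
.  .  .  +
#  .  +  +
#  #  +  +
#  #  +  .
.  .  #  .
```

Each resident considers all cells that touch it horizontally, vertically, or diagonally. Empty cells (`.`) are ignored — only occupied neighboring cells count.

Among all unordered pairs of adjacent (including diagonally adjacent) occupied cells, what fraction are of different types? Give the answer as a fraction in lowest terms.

Scan each occupied cell's neighbors to the right and below (and the two forward diagonals) so each pair is counted once.
From row 1: 0 unlike of 2 pairs (running 0/2).
From row 2: 1 unlike of 8 pairs (running 1/10).
From row 3: 3 unlike of 11 pairs (running 4/21).
From row 4: 2 unlike of 4 pairs (running 6/25).
Total adjacent occupied pairs: 25; unlike-type pairs: 6.
6/25 is already in lowest terms.

6/25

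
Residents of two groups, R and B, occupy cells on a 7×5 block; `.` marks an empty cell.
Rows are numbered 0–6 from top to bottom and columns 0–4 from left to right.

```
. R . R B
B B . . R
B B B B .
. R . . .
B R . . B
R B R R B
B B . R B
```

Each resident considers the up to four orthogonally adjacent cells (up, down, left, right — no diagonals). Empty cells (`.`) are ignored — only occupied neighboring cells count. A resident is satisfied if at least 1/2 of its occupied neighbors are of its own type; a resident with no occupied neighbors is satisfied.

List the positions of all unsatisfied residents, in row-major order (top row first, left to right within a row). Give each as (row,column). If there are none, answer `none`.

(0,1)R 0/1 ✗
(0,3)R 0/1 ✗
(0,4)B 0/2 ✗
(1,0)B 2/2 ✓
(1,1)B 2/3 ✓
(1,4)R 0/1 ✗
(2,0)B 2/2 ✓
(2,1)B 3/4 ✓
(2,2)B 2/2 ✓
(2,3)B 1/1 ✓
(3,1)R 1/2 ✓
(4,0)B 0/2 ✗
(4,1)R 1/3 ✗
(4,4)B 1/1 ✓
(5,0)R 0/3 ✗
(5,1)B 1/4 ✗
(5,2)R 1/2 ✓
(5,3)R 2/3 ✓
(5,4)B 2/3 ✓
(6,0)B 1/2 ✓
(6,1)B 2/2 ✓
(6,3)R 1/2 ✓
(6,4)B 1/2 ✓

(0,1), (0,3), (0,4), (1,4), (4,0), (4,1), (5,0), (5,1)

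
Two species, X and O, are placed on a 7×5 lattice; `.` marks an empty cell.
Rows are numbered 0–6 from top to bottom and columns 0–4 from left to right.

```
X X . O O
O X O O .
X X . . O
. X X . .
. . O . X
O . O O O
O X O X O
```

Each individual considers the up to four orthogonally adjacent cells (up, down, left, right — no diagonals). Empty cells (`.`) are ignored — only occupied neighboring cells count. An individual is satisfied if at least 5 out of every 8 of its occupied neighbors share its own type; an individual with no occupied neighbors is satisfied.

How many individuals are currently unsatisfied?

(0,0)X 1/2 ✗
(0,1)X 2/2 ✓
(0,3)O 2/2 ✓
(0,4)O 1/1 ✓
(1,0)O 0/3 ✗
(1,1)X 2/4 ✗
(1,2)O 1/2 ✗
(1,3)O 2/2 ✓
(2,0)X 1/2 ✗
(2,1)X 3/3 ✓
(2,4)O 0/0 ✓
(3,1)X 2/2 ✓
(3,2)X 1/2 ✗
(4,2)O 1/2 ✗
(4,4)X 0/1 ✗
(5,0)O 1/1 ✓
(5,2)O 3/3 ✓
(5,3)O 2/3 ✓
(5,4)O 2/3 ✓
(6,0)O 1/2 ✗
(6,1)X 0/2 ✗
(6,2)O 1/3 ✗
(6,3)X 0/3 ✗
(6,4)O 1/2 ✗
Unsatisfied: (0,0), (1,0), (1,1), (1,2), (2,0), (3,2), (4,2), (4,4), (6,0), (6,1), (6,2), (6,3), (6,4) — 13 in total.

13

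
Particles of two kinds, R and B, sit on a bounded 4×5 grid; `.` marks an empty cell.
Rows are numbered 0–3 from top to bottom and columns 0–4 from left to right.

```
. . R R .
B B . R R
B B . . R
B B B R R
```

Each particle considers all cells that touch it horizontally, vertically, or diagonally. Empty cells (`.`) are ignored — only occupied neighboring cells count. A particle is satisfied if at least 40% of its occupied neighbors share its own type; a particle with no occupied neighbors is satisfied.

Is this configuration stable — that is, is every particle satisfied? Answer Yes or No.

Row 0: (0,2)R 2/3 ok · (0,3)R 3/3 ok
Row 1: (1,0)B 3/3 ok · (1,1)B 3/4 ok · (1,3)R 4/4 ok · (1,4)R 3/3 ok
Row 2: (2,0)B 5/5 ok · (2,1)B 6/6 ok · (2,4)R 4/4 ok
Row 3: (3,0)B 3/3 ok · (3,1)B 4/4 ok · (3,2)B 2/3 ok · (3,3)R 2/3 ok · (3,4)R 2/2 ok
All meet the threshold, so the configuration is stable.

Yes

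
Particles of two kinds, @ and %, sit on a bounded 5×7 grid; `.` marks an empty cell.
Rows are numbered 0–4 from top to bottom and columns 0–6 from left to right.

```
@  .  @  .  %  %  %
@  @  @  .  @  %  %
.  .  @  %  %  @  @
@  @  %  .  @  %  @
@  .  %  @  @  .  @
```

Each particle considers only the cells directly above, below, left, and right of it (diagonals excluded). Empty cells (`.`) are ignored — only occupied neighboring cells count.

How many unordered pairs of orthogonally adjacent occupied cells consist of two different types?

Scan each occupied cell's neighbors to the right and below so each pair is counted once.
Row 0: @(0,0)–@(1,0)= @(0,2)–@(1,2)= %(0,4)–%(0,5)= %(0,4)–@(1,4)≠ %(0,5)–%(0,6)= %(0,5)–%(1,5)= %(0,6)–%(1,6)=  → 1/7 unlike.
Row 1: @(1,0)–@(1,1)= @(1,1)–@(1,2)= @(1,2)–@(2,2)= @(1,4)–%(1,5)≠ @(1,4)–%(2,4)≠ %(1,5)–%(1,6)= %(1,5)–@(2,5)≠ %(1,6)–@(2,6)≠  → 4/8 unlike.
Row 2: @(2,2)–%(2,3)≠ @(2,2)–%(3,2)≠ %(2,3)–%(2,4)= %(2,4)–@(2,5)≠ %(2,4)–@(3,4)≠ @(2,5)–@(2,6)= @(2,5)–%(3,5)≠ @(2,6)–@(3,6)=  → 5/8 unlike.
Row 3: @(3,0)–@(3,1)= @(3,0)–@(4,0)= @(3,1)–%(3,2)≠ %(3,2)–%(4,2)= @(3,4)–%(3,5)≠ @(3,4)–@(4,4)= %(3,5)–@(3,6)≠ @(3,6)–@(4,6)=  → 3/8 unlike.
Row 4: %(4,2)–@(4,3)≠ @(4,3)–@(4,4)=  → 1/2 unlike.
Total adjacent occupied pairs: 33; unlike-type pairs: 14.

14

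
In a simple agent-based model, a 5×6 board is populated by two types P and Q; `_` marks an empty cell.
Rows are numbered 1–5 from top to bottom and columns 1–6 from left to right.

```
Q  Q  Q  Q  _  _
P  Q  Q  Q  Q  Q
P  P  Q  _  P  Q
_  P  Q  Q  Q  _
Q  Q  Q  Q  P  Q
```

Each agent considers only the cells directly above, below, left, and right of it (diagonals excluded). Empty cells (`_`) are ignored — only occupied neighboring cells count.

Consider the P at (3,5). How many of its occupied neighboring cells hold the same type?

Occupied neighbors of (3,5): (2,5)=Q, (4,5)=Q, (3,6)=Q.
Same type (P): 0 of 3.

0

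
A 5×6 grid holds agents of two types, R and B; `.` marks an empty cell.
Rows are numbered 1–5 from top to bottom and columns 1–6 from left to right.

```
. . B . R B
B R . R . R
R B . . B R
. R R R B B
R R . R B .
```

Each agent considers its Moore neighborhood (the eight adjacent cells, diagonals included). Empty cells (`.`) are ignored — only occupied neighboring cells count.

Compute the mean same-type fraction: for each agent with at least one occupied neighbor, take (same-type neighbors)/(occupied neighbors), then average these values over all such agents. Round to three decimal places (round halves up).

Row 1: (1,3)B 0/2 · (1,5)R 2/3 · (1,6)B 0/2
Row 2: (2,1)B 1/3 · (2,2)R 1/4 · (2,4)R 1/3 · (2,6)R 2/4
Row 3: (3,1)R 2/4 · (3,2)B 1/5 · (3,5)B 2/6 · (3,6)R 1/4
Row 4: (4,2)R 4/5 · (4,3)R 4/5 · (4,4)R 2/5 · (4,5)B 3/6 · (4,6)B 3/4
Row 5: (5,1)R 2/2 · (5,2)R 3/3 · (5,4)R 2/4 · (5,5)B 2/4
Sum over 20 agents: 0/2 + 2/3 + 0/2 + 1/3 + 1/4 + 1/3 + 2/4 + 2/4 + 1/5 + 2/6 + 1/4 + 4/5 + 4/5 + 2/5 + 3/6 + 3/4 + 2/2 + 3/3 + 2/4 + 2/4 = 577/60; mean = 577/60 ÷ 20 = 577/1200 = 0.480833… → 0.481.

0.481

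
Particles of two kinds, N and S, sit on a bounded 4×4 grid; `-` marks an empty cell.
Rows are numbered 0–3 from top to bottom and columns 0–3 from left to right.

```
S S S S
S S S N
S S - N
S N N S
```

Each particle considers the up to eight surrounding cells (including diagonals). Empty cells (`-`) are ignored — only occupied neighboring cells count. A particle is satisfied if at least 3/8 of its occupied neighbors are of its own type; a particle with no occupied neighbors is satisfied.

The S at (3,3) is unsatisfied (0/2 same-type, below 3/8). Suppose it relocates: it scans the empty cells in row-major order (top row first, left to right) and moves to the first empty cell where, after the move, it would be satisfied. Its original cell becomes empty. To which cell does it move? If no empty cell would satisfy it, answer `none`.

(2,2)

Vacating (3,3). Empty cells in order:
  (2,2): 3/7 same-type → satisfied — stop here.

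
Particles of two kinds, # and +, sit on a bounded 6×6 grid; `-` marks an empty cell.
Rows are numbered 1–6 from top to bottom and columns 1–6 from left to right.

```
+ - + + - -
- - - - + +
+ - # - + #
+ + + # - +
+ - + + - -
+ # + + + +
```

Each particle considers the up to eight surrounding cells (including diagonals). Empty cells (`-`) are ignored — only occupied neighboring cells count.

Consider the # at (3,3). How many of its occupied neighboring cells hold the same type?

Occupied neighbors of (3,3): (4,2)=+, (4,3)=+, (4,4)=#.
Same type (#): 1 of 3.

1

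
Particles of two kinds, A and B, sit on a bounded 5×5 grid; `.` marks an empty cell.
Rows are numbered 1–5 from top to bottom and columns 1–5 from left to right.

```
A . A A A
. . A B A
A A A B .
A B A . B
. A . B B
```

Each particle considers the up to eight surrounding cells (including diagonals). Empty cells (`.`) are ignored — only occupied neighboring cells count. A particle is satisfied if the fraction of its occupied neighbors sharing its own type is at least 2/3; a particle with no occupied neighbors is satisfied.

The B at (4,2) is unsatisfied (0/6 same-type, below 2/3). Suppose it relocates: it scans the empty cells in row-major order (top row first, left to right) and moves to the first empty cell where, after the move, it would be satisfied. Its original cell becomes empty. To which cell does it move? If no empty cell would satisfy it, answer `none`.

(3,5)

Vacating (4,2). Empty cells in order:
  (1,2): 0/3 same-type → still unsatisfied.
  (2,1): 0/3 same-type → still unsatisfied.
  (2,2): 0/6 same-type → still unsatisfied.
  (3,5): 3/4 same-type → satisfied — stop here.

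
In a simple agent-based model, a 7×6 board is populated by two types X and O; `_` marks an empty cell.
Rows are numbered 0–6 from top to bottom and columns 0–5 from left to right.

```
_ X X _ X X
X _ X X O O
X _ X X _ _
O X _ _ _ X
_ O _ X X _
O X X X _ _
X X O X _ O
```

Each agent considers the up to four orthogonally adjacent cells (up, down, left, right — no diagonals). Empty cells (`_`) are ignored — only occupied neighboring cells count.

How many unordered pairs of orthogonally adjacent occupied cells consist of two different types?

Scan each occupied cell's neighbors to the right and below so each pair is counted once.
From row 0: 2 unlike of 5 pairs (running 2/5).
From row 1: 1 unlike of 6 pairs (running 3/11).
From row 2: 1 unlike of 2 pairs (running 4/13).
From row 3: 2 unlike of 2 pairs (running 6/15).
From row 4: 1 unlike of 3 pairs (running 7/18).
From row 5: 3 unlike of 7 pairs (running 10/25).
From row 6: 2 unlike of 3 pairs (running 12/28).
Total adjacent occupied pairs: 28; unlike-type pairs: 12.

12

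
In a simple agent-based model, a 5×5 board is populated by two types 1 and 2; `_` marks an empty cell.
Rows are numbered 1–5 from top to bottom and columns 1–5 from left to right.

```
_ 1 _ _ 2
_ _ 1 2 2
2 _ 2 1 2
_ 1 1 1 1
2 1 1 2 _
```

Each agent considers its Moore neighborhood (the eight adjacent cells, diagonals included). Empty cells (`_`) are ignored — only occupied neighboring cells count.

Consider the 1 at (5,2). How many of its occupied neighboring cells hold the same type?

Occupied neighbors of (5,2): (4,2)=1, (4,3)=1, (5,1)=2, (5,3)=1.
Same type (1): 3 of 4.

3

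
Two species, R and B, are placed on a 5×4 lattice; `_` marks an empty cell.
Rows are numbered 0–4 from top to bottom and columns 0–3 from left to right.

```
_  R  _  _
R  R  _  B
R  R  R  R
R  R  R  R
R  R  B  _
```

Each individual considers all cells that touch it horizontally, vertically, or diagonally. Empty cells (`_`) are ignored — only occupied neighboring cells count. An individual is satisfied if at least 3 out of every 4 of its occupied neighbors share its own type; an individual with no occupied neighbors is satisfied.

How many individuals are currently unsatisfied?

2

Row 0: (0,1)R 2/2 satisfied
Row 1: (1,0)R 4/4 satisfied · (1,1)R 5/5 satisfied · (1,3)B 0/2 not
Row 2: (2,0)R 5/5 satisfied · (2,1)R 7/7 satisfied · (2,2)R 6/7 satisfied · (2,3)R 3/4 satisfied
Row 3: (3,0)R 5/5 satisfied · (3,1)R 7/8 satisfied · (3,2)R 6/7 satisfied · (3,3)R 3/4 satisfied
Row 4: (4,0)R 3/3 satisfied · (4,1)R 4/5 satisfied · (4,2)B 0/4 not
Unsatisfied: (1,3), (4,2) — 2 in total.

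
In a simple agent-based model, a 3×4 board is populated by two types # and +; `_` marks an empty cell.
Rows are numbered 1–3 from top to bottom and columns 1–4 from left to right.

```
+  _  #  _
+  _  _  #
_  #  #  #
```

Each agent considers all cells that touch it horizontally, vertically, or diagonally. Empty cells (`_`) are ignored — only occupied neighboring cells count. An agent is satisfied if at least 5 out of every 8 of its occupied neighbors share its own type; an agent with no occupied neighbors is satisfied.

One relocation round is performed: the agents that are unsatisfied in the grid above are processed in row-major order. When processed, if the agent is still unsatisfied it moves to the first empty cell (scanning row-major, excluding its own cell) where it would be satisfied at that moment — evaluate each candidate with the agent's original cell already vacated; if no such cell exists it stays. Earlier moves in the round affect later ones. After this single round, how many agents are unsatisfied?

0

Initially unsatisfied (in order): (2,1), (3,2).
  (2,1): no empty cell satisfies it; stays.
  (3,2) → (1,4).
Resulting grid:
+ _ # #
+ _ _ #
_ _ # #
All satisfied now.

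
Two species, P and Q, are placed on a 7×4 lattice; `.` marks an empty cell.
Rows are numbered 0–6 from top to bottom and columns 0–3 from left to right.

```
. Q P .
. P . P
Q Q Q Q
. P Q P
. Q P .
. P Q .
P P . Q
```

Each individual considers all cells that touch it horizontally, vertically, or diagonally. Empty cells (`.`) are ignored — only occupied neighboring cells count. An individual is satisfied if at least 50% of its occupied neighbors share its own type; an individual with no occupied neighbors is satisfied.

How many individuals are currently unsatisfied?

9

Row 0: (0,1)Q 0/2 not · (0,2)P 2/3 satisfied
Row 1: (1,1)P 1/5 not · (1,3)P 1/3 not
Row 2: (2,0)Q 1/3 not · (2,1)Q 3/5 satisfied · (2,2)Q 3/7 not · (2,3)Q 2/4 satisfied
Row 3: (3,1)P 1/6 not · (3,2)Q 4/7 satisfied · (3,3)P 1/4 not
Row 4: (4,1)Q 2/5 not · (4,2)P 3/6 satisfied
Row 5: (5,1)P 3/5 satisfied · (5,2)Q 2/5 not
Row 6: (6,0)P 2/2 satisfied · (6,1)P 2/3 satisfied · (6,3)Q 1/1 satisfied
Unsatisfied: (0,1), (1,1), (1,3), (2,0), (2,2), (3,1), (3,3), (4,1), (5,2) — 9 in total.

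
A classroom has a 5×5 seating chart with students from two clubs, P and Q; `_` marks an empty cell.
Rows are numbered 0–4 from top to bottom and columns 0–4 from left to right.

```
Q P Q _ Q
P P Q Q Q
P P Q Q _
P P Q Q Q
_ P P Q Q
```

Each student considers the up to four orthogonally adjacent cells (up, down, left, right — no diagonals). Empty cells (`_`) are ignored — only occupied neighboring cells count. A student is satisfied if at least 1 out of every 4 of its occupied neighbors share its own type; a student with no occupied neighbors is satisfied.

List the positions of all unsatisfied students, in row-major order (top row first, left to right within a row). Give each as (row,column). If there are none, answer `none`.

(0,0)

(0,0)Q 0/2 ✗
(0,1)P 1/3 ✓
(0,2)Q 1/2 ✓
(0,4)Q 1/1 ✓
(1,0)P 2/3 ✓
(1,1)P 3/4 ✓
(1,2)Q 3/4 ✓
(1,3)Q 3/3 ✓
(1,4)Q 2/2 ✓
(2,0)P 3/3 ✓
(2,1)P 3/4 ✓
(2,2)Q 3/4 ✓
(2,3)Q 3/3 ✓
(3,0)P 2/2 ✓
(3,1)P 3/4 ✓
(3,2)Q 2/4 ✓
(3,3)Q 4/4 ✓
(3,4)Q 2/2 ✓
(4,1)P 2/2 ✓
(4,2)P 1/3 ✓
(4,3)Q 2/3 ✓
(4,4)Q 2/2 ✓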